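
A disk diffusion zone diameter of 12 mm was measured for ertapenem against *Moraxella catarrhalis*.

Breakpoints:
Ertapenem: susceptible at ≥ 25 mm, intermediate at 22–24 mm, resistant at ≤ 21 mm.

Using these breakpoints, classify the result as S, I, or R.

R

Ertapenem: 12 mm is ≤ 21 mm ⇒ Resistant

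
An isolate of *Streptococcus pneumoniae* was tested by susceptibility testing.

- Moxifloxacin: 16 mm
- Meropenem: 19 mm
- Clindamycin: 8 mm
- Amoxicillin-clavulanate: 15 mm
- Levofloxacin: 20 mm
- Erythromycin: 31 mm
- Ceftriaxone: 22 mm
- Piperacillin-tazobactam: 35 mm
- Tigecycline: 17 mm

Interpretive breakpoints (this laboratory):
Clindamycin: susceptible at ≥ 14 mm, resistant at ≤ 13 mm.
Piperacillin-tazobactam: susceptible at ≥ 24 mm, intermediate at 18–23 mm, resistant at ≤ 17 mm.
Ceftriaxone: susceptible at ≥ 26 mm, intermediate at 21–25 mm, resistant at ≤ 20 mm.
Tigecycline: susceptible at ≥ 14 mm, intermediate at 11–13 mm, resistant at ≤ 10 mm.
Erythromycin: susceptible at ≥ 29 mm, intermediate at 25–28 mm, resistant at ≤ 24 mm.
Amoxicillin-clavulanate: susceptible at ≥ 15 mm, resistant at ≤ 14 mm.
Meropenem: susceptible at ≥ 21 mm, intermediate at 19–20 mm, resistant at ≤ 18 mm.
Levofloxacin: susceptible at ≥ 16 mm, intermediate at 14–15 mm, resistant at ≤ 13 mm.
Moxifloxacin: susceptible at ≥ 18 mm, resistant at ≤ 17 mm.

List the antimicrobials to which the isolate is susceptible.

amoxicillin-clavulanate, levofloxacin, erythromycin, piperacillin-tazobactam, tigecycline

Moxifloxacin 16 mm: ≤ 17 mm ⇒ R
Meropenem 19 mm: in 19–20 mm → I
Clindamycin 8 mm: ≤ 13 mm → Resistant
Amoxicillin-clavulanate (15 mm) ≥ 15 mm ⇒ Susceptible
Levofloxacin: 20 mm is ≥ 16 mm ⇒ Susceptible
Erythromycin 31 mm: ≥ 29 mm — Susceptible
Ceftriaxone (22 mm) in 21–25 mm ⇒ intermediate
Piperacillin-tazobactam 35 mm: ≥ 24 mm → susceptible
Tigecycline (17 mm) ≥ 14 mm — S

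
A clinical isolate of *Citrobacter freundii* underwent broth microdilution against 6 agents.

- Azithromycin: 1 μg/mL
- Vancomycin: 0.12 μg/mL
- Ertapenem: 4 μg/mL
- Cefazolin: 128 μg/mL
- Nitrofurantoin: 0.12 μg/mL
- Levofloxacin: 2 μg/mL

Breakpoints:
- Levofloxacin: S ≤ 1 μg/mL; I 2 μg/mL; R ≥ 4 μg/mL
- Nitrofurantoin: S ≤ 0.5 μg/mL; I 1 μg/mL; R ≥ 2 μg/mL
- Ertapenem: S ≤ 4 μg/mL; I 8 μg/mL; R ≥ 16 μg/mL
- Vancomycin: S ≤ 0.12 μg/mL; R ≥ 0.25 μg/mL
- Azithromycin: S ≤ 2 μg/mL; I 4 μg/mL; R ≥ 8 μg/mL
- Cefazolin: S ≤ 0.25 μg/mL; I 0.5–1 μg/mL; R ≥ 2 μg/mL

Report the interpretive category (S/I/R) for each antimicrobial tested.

Azithromycin 1 μg/mL: ≤ 2 μg/mL — S
Vancomycin 0.12 μg/mL: ≤ 0.12 μg/mL ⇒ Susceptible
Ertapenem (4 μg/mL) ≤ 4 μg/mL — susceptible
Cefazolin (128 μg/mL) ≥ 2 μg/mL → resistant
Nitrofurantoin: 0.12 μg/mL is ≤ 0.5 μg/mL — Susceptible
Levofloxacin (2 μg/mL) = 2 μg/mL — Intermediate

S, S, S, R, S, I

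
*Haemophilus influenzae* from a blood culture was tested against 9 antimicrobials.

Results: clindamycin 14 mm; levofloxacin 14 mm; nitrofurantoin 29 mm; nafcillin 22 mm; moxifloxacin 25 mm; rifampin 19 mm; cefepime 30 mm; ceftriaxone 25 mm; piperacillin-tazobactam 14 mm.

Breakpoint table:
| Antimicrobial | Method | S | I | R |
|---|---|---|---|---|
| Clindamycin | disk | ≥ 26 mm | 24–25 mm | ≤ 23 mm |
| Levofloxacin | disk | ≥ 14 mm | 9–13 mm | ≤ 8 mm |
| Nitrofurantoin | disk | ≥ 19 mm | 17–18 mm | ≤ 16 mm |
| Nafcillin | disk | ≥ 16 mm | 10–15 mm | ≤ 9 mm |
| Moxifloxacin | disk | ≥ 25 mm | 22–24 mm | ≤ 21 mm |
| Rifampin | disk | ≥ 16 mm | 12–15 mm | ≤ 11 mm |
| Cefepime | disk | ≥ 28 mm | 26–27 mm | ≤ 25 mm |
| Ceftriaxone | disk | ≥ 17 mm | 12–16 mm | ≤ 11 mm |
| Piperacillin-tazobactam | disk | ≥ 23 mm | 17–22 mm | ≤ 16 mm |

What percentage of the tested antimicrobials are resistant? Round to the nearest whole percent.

22%

Clindamycin 14 mm: ≤ 23 mm ⇒ R
Levofloxacin: 14 mm is ≥ 14 mm ⇒ S
Nitrofurantoin (29 mm) ≥ 19 mm → S
Nafcillin 22 mm: ≥ 16 mm ⇒ S
Moxifloxacin 25 mm: ≥ 25 mm ⇒ susceptible
Rifampin: 19 mm is ≥ 16 mm ⇒ Susceptible
Cefepime 30 mm: ≥ 28 mm — susceptible
Ceftriaxone: 25 mm is ≥ 17 mm ⇒ susceptible
Piperacillin-tazobactam: 14 mm is ≤ 16 mm — R
Resistant: 2/9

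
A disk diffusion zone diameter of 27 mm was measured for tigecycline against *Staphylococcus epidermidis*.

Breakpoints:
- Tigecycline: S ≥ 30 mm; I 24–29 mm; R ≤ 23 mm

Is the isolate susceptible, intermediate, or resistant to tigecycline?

Tigecycline (27 mm) in 24–29 mm — I

I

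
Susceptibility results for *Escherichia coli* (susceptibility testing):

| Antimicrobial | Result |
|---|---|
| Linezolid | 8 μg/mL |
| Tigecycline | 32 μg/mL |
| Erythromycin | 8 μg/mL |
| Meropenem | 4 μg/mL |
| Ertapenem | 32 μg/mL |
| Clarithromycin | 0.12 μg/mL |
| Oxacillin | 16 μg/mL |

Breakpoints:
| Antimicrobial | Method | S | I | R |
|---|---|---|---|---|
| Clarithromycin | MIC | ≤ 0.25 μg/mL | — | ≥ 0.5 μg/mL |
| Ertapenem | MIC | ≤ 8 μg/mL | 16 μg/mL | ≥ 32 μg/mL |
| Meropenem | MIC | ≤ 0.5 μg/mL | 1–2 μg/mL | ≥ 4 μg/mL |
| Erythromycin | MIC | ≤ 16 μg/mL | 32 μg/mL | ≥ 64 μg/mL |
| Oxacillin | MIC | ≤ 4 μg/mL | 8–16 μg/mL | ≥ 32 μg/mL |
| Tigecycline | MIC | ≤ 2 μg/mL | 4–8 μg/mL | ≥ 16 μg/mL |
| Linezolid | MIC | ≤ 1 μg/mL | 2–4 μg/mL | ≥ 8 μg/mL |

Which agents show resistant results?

linezolid, tigecycline, meropenem, ertapenem

Linezolid (8 μg/mL) ≥ 8 μg/mL ⇒ Resistant
Tigecycline: 32 μg/mL is ≥ 16 μg/mL ⇒ Resistant
Erythromycin (8 μg/mL) ≤ 16 μg/mL ⇒ S
Meropenem: 4 μg/mL is ≥ 4 μg/mL → resistant
Ertapenem: 32 μg/mL is ≥ 32 μg/mL ⇒ R
Clarithromycin: 0.12 μg/mL is ≤ 0.25 μg/mL ⇒ S
Oxacillin (16 μg/mL) in 8–16 μg/mL ⇒ intermediate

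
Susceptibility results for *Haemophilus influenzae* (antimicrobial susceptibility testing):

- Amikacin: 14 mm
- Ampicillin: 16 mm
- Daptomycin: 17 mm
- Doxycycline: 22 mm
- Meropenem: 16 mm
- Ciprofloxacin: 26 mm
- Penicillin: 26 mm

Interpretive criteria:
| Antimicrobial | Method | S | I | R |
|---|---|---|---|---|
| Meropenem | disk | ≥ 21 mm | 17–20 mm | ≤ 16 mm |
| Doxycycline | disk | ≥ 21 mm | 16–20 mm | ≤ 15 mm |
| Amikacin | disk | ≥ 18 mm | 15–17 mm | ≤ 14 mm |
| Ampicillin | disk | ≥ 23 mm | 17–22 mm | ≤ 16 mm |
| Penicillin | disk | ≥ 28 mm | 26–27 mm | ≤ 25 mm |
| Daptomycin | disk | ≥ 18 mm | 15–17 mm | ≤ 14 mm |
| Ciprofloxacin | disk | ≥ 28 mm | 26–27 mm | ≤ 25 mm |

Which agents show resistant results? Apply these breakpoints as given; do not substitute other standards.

Amikacin 14 mm: ≤ 14 mm ⇒ resistant
Ampicillin: 16 mm is ≤ 16 mm — resistant
Daptomycin 17 mm: in 15–17 mm — I
Doxycycline 22 mm: ≥ 21 mm → Susceptible
Meropenem (16 mm) ≤ 16 mm — resistant
Ciprofloxacin 26 mm: in 26–27 mm → intermediate
Penicillin (26 mm) in 26–27 mm — Intermediate

amikacin, ampicillin, meropenem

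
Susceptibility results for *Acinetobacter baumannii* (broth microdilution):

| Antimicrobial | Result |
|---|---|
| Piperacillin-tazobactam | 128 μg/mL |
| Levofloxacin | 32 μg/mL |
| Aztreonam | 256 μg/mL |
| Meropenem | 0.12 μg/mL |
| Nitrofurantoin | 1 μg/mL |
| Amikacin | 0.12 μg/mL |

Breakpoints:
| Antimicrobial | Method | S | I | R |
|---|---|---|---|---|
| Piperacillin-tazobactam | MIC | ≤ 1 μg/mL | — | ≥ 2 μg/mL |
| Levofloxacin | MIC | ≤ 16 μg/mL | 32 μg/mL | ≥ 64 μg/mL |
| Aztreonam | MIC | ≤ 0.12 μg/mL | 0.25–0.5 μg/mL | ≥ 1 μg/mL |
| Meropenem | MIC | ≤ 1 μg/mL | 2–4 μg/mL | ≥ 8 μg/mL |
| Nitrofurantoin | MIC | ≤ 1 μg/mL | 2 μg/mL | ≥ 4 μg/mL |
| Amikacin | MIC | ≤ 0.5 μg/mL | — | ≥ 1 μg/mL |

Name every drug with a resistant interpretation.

piperacillin-tazobactam, aztreonam

Piperacillin-tazobactam (128 μg/mL) ≥ 2 μg/mL → resistant
Levofloxacin (32 μg/mL) = 32 μg/mL — Intermediate
Aztreonam 256 μg/mL: ≥ 1 μg/mL — resistant
Meropenem: 0.12 μg/mL is ≤ 1 μg/mL ⇒ susceptible
Nitrofurantoin 1 μg/mL: ≤ 1 μg/mL ⇒ Susceptible
Amikacin (0.12 μg/mL) ≤ 0.5 μg/mL — S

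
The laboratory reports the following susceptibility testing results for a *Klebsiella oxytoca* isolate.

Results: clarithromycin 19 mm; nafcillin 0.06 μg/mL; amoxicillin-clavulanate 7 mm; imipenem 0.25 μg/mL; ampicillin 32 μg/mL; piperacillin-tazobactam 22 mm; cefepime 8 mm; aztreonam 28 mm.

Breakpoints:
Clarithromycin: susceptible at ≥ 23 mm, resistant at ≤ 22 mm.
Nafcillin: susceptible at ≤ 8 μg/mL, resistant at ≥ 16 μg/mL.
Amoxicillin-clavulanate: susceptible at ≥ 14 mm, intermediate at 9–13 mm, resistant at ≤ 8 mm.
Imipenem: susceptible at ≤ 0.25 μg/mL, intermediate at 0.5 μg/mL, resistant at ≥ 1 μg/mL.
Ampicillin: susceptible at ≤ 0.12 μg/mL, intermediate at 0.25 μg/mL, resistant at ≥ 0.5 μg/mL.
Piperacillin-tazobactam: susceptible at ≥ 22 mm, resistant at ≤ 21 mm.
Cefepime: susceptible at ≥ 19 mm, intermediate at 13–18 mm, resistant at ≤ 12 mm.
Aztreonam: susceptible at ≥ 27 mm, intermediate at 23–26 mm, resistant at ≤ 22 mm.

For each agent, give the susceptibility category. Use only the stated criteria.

Clarithromycin (19 mm) ≤ 22 mm — Resistant
Nafcillin: 0.06 μg/mL is ≤ 8 μg/mL → susceptible
Amoxicillin-clavulanate (7 mm) ≤ 8 mm → Resistant
Imipenem (0.25 μg/mL) ≤ 0.25 μg/mL → susceptible
Ampicillin 32 μg/mL: ≥ 0.5 μg/mL ⇒ R
Piperacillin-tazobactam (22 mm) ≥ 22 mm ⇒ Susceptible
Cefepime 8 mm: ≤ 12 mm → Resistant
Aztreonam (28 mm) ≥ 27 mm → Susceptible

R, S, R, S, R, S, R, S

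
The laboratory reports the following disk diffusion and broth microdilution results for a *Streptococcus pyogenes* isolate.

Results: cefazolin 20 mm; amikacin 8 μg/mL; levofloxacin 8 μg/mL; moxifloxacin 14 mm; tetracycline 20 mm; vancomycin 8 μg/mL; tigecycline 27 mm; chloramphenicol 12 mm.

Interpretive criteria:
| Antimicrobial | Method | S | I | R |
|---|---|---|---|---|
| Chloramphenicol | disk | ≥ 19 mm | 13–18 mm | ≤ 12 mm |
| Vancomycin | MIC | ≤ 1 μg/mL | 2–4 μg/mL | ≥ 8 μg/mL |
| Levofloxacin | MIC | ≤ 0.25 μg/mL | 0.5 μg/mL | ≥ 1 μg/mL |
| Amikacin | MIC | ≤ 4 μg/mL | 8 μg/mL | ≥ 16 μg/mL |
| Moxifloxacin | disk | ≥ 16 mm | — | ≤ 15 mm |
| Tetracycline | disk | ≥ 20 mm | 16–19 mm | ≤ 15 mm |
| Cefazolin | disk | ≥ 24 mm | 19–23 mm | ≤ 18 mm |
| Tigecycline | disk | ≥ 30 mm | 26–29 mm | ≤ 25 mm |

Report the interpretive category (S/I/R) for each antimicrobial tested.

Cefazolin (20 mm) in 19–23 mm — I
Amikacin 8 μg/mL: = 8 μg/mL — I
Levofloxacin: 8 μg/mL is ≥ 1 μg/mL ⇒ resistant
Moxifloxacin 14 mm: ≤ 15 mm ⇒ resistant
Tetracycline (20 mm) ≥ 20 mm → Susceptible
Vancomycin 8 μg/mL: ≥ 8 μg/mL — Resistant
Tigecycline: 27 mm is in 26–29 mm — Intermediate
Chloramphenicol (12 mm) ≤ 12 mm — Resistant

I, I, R, R, S, R, I, R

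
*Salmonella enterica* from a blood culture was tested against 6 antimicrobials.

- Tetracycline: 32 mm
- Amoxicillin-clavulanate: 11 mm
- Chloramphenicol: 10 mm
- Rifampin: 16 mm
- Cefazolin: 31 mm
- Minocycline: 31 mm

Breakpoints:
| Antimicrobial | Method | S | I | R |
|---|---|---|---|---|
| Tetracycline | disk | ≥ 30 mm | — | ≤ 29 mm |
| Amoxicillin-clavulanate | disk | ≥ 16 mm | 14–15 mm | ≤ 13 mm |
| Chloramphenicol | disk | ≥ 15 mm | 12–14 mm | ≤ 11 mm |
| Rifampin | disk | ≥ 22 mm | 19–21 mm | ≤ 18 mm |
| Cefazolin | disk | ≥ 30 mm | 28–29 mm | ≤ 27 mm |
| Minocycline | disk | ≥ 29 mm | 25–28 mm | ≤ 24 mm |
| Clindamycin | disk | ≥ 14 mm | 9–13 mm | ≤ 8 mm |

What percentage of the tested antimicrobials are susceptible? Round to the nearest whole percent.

50%

Tetracycline: 32 mm is ≥ 30 mm — S
Amoxicillin-clavulanate: 11 mm is ≤ 13 mm → Resistant
Chloramphenicol (10 mm) ≤ 11 mm → resistant
Rifampin 16 mm: ≤ 18 mm → resistant
Cefazolin: 31 mm is ≥ 30 mm ⇒ Susceptible
Minocycline (31 mm) ≥ 29 mm → susceptible
Susceptible: 3/6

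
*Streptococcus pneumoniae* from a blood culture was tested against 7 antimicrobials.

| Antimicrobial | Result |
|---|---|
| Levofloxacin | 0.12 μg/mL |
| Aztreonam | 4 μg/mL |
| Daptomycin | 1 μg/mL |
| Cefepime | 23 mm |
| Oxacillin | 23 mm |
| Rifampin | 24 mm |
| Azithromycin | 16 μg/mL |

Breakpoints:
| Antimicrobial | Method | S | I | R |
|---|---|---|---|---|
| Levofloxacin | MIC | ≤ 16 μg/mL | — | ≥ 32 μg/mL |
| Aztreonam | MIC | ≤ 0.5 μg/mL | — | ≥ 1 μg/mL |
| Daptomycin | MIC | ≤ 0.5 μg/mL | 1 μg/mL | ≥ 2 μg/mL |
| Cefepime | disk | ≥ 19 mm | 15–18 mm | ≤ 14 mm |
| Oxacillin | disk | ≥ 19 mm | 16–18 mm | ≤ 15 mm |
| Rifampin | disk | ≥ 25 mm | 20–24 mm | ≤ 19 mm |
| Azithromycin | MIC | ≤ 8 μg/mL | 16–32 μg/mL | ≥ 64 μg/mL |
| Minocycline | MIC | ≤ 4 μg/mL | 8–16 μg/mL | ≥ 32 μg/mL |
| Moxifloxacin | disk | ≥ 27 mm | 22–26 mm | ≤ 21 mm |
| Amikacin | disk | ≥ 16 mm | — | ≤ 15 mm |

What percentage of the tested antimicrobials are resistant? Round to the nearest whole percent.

14%

Levofloxacin: 0.12 μg/mL is ≤ 16 μg/mL — S
Aztreonam (4 μg/mL) ≥ 1 μg/mL → resistant
Daptomycin (1 μg/mL) = 1 μg/mL — intermediate
Cefepime: 23 mm is ≥ 19 mm → S
Oxacillin 23 mm: ≥ 19 mm — susceptible
Rifampin (24 mm) in 20–24 mm ⇒ intermediate
Azithromycin (16 μg/mL) in 16–32 μg/mL ⇒ Intermediate
Resistant: 1/7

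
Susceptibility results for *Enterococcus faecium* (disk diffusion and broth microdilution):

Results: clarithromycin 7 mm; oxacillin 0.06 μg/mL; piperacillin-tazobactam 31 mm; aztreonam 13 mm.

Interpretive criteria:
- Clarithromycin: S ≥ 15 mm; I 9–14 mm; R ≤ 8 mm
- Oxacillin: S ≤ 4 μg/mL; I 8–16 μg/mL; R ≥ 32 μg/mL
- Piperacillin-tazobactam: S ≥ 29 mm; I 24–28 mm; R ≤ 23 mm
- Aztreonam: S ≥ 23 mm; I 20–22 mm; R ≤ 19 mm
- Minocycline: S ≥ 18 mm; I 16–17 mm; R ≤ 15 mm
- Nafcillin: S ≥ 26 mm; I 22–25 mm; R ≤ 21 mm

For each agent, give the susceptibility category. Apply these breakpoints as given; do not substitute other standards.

R, S, S, R

Clarithromycin: 7 mm is ≤ 8 mm — Resistant
Oxacillin (0.06 μg/mL) ≤ 4 μg/mL — S
Piperacillin-tazobactam: 31 mm is ≥ 29 mm — S
Aztreonam (13 mm) ≤ 19 mm — R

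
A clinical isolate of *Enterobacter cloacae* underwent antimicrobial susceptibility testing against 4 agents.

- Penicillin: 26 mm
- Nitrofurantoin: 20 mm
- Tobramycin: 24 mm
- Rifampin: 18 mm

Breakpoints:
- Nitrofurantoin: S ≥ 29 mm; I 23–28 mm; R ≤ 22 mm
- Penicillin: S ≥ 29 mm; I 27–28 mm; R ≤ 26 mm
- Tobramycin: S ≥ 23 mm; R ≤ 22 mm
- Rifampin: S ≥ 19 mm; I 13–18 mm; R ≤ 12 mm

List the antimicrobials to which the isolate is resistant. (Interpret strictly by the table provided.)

Penicillin 26 mm: ≤ 26 mm → Resistant
Nitrofurantoin (20 mm) ≤ 22 mm ⇒ R
Tobramycin (24 mm) ≥ 23 mm → susceptible
Rifampin: 18 mm is in 13–18 mm → Intermediate

penicillin, nitrofurantoin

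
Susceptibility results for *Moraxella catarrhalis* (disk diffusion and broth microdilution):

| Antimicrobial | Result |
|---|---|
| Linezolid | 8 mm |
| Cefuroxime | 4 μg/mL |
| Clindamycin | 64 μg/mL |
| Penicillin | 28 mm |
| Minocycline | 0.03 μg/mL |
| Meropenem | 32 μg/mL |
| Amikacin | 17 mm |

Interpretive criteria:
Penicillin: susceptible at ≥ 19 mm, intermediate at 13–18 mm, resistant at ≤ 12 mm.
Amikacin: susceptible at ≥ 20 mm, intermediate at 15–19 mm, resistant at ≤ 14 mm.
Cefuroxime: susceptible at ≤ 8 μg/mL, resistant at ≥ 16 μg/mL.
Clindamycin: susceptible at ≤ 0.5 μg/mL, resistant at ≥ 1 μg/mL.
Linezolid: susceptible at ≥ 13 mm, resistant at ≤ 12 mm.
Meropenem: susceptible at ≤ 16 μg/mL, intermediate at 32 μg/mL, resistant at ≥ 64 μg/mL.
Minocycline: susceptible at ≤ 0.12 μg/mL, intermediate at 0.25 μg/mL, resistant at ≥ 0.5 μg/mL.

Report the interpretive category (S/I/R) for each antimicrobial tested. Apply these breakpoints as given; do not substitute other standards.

Linezolid 8 mm: ≤ 12 mm → Resistant
Cefuroxime (4 μg/mL) ≤ 8 μg/mL ⇒ susceptible
Clindamycin (64 μg/mL) ≥ 1 μg/mL — R
Penicillin: 28 mm is ≥ 19 mm ⇒ susceptible
Minocycline: 0.03 μg/mL is ≤ 0.12 μg/mL → Susceptible
Meropenem 32 μg/mL: = 32 μg/mL ⇒ I
Amikacin (17 mm) in 15–19 mm → I

R, S, R, S, S, I, I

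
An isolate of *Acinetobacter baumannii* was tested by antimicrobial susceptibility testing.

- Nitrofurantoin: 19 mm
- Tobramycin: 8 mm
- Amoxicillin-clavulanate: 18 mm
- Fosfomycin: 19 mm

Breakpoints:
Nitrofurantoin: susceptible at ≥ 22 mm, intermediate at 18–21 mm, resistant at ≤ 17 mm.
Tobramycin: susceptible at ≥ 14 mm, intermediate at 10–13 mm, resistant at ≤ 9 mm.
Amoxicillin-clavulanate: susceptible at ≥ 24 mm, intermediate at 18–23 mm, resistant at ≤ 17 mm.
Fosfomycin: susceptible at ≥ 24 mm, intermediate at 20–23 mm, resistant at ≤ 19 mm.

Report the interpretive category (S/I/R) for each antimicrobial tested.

I, R, I, R

Nitrofurantoin: 19 mm is in 18–21 mm → Intermediate
Tobramycin (8 mm) ≤ 9 mm — Resistant
Amoxicillin-clavulanate (18 mm) in 18–23 mm — intermediate
Fosfomycin 19 mm: ≤ 19 mm ⇒ resistant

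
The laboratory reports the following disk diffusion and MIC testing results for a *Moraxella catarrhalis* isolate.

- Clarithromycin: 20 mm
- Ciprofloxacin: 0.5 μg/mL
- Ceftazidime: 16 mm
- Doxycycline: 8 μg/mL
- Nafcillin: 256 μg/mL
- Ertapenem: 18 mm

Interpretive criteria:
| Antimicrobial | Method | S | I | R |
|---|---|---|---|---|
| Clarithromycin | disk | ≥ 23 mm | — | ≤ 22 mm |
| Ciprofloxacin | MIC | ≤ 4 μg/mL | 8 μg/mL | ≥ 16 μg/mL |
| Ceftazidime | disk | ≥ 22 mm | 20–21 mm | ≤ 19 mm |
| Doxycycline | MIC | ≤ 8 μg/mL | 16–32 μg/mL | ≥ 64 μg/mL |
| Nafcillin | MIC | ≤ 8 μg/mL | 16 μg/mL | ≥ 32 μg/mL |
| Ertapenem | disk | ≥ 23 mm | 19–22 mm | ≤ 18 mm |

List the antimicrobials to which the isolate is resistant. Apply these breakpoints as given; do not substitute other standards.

clarithromycin, ceftazidime, nafcillin, ertapenem

Clarithromycin: 20 mm is ≤ 22 mm → R
Ciprofloxacin (0.5 μg/mL) ≤ 4 μg/mL ⇒ S
Ceftazidime 16 mm: ≤ 19 mm — Resistant
Doxycycline (8 μg/mL) ≤ 8 μg/mL → S
Nafcillin: 256 μg/mL is ≥ 32 μg/mL → resistant
Ertapenem: 18 mm is ≤ 18 mm ⇒ R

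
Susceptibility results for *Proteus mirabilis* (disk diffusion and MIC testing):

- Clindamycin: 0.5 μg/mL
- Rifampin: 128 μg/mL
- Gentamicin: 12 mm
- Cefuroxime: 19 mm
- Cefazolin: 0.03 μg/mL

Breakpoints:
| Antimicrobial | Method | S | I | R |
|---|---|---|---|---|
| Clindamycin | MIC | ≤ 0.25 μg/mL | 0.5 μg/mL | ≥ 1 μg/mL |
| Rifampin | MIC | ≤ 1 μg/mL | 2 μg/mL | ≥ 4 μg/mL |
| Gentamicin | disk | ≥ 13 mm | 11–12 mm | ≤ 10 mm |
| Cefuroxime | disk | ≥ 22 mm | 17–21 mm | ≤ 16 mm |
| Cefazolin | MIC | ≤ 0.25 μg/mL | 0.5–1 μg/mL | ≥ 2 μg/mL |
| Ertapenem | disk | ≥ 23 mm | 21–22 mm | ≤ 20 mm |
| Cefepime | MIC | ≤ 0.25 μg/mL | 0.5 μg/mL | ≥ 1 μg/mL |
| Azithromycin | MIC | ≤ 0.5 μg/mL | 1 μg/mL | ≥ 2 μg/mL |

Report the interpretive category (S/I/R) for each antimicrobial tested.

Clindamycin (0.5 μg/mL) = 0.5 μg/mL ⇒ I
Rifampin 128 μg/mL: ≥ 4 μg/mL — resistant
Gentamicin (12 mm) in 11–12 mm — Intermediate
Cefuroxime: 19 mm is in 17–21 mm ⇒ I
Cefazolin: 0.03 μg/mL is ≤ 0.25 μg/mL ⇒ S

I, R, I, I, S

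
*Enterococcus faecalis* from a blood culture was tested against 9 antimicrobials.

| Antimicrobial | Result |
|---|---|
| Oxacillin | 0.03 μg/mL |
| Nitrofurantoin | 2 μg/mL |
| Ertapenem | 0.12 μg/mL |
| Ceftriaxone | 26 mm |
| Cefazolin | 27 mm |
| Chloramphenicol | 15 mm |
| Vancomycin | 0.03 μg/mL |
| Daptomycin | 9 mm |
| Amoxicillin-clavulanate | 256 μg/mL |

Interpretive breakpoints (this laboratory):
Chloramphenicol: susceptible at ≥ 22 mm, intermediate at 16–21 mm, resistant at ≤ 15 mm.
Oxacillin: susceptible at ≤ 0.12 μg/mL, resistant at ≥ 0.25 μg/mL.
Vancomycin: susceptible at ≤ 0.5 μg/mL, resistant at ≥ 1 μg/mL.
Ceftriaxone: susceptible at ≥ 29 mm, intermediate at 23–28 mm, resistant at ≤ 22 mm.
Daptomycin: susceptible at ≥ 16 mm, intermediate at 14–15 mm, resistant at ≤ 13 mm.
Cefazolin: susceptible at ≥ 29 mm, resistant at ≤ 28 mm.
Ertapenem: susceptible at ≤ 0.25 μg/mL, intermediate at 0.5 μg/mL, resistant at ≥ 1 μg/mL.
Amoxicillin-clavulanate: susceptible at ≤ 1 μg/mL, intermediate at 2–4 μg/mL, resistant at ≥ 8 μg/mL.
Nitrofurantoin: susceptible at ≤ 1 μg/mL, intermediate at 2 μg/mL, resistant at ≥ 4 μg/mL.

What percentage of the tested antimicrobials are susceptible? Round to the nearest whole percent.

33%

Oxacillin: 0.03 μg/mL is ≤ 0.12 μg/mL ⇒ S
Nitrofurantoin 2 μg/mL: = 2 μg/mL — I
Ertapenem 0.12 μg/mL: ≤ 0.25 μg/mL → susceptible
Ceftriaxone: 26 mm is in 23–28 mm — intermediate
Cefazolin (27 mm) ≤ 28 mm ⇒ Resistant
Chloramphenicol: 15 mm is ≤ 15 mm — Resistant
Vancomycin 0.03 μg/mL: ≤ 0.5 μg/mL ⇒ Susceptible
Daptomycin: 9 mm is ≤ 13 mm → resistant
Amoxicillin-clavulanate: 256 μg/mL is ≥ 8 μg/mL → R
Susceptible: 3/9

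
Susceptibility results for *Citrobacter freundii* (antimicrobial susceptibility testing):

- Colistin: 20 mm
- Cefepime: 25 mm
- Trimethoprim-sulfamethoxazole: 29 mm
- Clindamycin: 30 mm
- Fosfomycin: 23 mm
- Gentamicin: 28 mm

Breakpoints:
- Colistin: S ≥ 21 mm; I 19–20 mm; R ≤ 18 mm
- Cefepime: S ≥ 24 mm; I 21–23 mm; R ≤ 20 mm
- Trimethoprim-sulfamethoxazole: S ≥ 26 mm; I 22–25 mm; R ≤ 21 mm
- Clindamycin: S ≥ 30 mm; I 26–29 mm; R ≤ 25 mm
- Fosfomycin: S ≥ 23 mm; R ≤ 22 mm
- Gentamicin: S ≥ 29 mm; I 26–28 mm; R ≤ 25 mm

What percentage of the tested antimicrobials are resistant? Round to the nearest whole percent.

0%

Colistin 20 mm: in 19–20 mm ⇒ intermediate
Cefepime: 25 mm is ≥ 24 mm — susceptible
Trimethoprim-sulfamethoxazole (29 mm) ≥ 26 mm — susceptible
Clindamycin: 30 mm is ≥ 30 mm ⇒ Susceptible
Fosfomycin: 23 mm is ≥ 23 mm → S
Gentamicin 28 mm: in 26–28 mm — intermediate
Resistant: 0/6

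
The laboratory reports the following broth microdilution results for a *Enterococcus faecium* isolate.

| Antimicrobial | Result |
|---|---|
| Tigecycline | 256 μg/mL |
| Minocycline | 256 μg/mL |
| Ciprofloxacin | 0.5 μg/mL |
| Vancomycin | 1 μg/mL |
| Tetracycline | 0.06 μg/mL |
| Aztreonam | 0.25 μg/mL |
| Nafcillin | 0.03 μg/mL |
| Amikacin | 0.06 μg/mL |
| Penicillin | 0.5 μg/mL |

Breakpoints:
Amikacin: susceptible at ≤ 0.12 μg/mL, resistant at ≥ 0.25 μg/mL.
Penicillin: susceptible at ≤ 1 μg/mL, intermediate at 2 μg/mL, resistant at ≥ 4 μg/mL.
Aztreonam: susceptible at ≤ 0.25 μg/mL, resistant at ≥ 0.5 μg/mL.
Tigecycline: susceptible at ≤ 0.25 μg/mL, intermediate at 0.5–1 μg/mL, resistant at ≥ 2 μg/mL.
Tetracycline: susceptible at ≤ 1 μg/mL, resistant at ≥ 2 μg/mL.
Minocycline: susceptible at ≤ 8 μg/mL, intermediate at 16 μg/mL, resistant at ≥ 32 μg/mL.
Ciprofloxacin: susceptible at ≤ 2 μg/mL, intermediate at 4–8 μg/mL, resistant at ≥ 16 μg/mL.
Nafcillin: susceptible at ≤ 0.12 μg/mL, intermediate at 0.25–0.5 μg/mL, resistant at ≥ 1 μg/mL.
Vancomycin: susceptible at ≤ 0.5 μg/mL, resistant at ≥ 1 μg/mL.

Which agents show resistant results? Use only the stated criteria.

tigecycline, minocycline, vancomycin

Tigecycline: 256 μg/mL is ≥ 2 μg/mL ⇒ resistant
Minocycline (256 μg/mL) ≥ 32 μg/mL → Resistant
Ciprofloxacin (0.5 μg/mL) ≤ 2 μg/mL → Susceptible
Vancomycin 1 μg/mL: ≥ 1 μg/mL → R
Tetracycline 0.06 μg/mL: ≤ 1 μg/mL ⇒ S
Aztreonam: 0.25 μg/mL is ≤ 0.25 μg/mL → susceptible
Nafcillin: 0.03 μg/mL is ≤ 0.12 μg/mL ⇒ susceptible
Amikacin: 0.06 μg/mL is ≤ 0.12 μg/mL ⇒ susceptible
Penicillin 0.5 μg/mL: ≤ 1 μg/mL — Susceptible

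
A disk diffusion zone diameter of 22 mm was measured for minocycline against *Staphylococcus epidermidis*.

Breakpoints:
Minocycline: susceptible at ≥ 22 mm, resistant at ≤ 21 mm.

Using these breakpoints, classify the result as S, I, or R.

Susceptible

Minocycline (22 mm) ≥ 22 mm ⇒ susceptible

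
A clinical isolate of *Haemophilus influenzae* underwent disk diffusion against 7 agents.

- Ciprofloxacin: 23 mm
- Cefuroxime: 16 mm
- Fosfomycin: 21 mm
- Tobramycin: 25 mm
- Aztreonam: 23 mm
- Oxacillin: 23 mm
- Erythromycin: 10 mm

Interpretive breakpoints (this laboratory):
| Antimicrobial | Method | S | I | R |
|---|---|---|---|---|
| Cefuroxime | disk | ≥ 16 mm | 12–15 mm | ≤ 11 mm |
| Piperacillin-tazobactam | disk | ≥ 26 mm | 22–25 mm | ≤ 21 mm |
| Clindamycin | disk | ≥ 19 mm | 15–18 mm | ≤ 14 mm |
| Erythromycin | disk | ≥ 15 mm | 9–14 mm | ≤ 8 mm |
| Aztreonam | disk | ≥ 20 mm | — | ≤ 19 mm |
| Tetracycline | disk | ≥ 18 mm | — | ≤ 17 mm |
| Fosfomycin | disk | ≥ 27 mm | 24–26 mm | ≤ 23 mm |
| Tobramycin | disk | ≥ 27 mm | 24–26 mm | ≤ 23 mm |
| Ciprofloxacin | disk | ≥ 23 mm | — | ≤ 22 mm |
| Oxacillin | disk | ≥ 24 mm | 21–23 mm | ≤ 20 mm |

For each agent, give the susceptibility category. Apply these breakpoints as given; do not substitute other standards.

S, S, R, I, S, I, I

Ciprofloxacin: 23 mm is ≥ 23 mm — Susceptible
Cefuroxime: 16 mm is ≥ 16 mm ⇒ Susceptible
Fosfomycin: 21 mm is ≤ 23 mm — R
Tobramycin 25 mm: in 24–26 mm — Intermediate
Aztreonam 23 mm: ≥ 20 mm — susceptible
Oxacillin 23 mm: in 21–23 mm — I
Erythromycin 10 mm: in 9–14 mm ⇒ intermediate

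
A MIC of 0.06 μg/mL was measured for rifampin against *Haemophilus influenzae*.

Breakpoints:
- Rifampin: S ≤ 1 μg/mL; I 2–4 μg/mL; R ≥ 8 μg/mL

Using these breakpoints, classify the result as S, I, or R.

S

Rifampin (0.06 μg/mL) ≤ 1 μg/mL ⇒ susceptible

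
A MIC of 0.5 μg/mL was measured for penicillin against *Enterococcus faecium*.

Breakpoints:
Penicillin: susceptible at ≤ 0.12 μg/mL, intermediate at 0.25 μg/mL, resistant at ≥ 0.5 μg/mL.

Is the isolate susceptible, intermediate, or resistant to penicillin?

Resistant

Penicillin (0.5 μg/mL) ≥ 0.5 μg/mL ⇒ resistant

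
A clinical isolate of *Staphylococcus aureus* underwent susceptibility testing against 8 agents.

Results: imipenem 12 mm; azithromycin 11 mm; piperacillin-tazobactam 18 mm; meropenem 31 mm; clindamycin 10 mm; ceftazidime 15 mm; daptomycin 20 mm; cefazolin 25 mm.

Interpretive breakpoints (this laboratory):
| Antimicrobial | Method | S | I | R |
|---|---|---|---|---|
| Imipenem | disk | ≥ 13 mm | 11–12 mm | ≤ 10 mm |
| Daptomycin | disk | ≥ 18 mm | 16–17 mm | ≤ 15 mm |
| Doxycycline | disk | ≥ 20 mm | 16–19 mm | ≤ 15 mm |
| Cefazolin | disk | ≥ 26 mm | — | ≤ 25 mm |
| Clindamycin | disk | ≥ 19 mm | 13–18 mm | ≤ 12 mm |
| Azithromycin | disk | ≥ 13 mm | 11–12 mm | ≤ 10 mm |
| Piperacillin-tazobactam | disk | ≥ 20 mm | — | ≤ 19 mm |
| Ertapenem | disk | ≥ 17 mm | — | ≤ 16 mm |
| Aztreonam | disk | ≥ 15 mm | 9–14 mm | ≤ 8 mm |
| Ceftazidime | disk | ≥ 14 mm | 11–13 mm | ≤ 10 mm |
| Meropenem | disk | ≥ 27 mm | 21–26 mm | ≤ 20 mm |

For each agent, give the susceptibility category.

Imipenem (12 mm) in 11–12 mm ⇒ Intermediate
Azithromycin (11 mm) in 11–12 mm — Intermediate
Piperacillin-tazobactam (18 mm) ≤ 19 mm ⇒ Resistant
Meropenem 31 mm: ≥ 27 mm → susceptible
Clindamycin: 10 mm is ≤ 12 mm → R
Ceftazidime (15 mm) ≥ 14 mm — Susceptible
Daptomycin: 20 mm is ≥ 18 mm ⇒ susceptible
Cefazolin: 25 mm is ≤ 25 mm ⇒ Resistant

I, I, R, S, R, S, S, R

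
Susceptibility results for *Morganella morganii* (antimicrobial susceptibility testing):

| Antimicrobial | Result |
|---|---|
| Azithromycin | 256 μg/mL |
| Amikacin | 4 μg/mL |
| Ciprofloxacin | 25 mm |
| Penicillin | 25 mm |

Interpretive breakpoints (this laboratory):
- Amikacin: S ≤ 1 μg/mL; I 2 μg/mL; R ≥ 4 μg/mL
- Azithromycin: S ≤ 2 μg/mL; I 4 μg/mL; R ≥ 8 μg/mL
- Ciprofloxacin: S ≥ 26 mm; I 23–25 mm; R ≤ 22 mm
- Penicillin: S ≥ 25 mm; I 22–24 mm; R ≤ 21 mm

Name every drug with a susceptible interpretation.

penicillin

Azithromycin: 256 μg/mL is ≥ 8 μg/mL → R
Amikacin 4 μg/mL: ≥ 4 μg/mL ⇒ Resistant
Ciprofloxacin: 25 mm is in 23–25 mm → Intermediate
Penicillin 25 mm: ≥ 25 mm — S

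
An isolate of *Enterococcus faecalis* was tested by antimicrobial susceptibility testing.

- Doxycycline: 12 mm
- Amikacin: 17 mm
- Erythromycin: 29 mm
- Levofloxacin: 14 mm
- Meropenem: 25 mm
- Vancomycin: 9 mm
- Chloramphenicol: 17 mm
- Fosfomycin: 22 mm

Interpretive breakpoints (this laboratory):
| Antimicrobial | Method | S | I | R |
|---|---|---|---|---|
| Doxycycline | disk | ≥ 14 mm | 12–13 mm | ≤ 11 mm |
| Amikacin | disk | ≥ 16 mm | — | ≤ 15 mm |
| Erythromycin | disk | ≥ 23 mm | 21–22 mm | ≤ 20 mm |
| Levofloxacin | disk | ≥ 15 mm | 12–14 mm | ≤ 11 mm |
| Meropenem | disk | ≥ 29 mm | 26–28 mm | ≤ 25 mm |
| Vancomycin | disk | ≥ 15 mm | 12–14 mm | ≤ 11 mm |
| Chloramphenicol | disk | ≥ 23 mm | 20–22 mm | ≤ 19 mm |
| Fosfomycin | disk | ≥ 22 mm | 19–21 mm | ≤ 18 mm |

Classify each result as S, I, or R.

I, S, S, I, R, R, R, S

Doxycycline (12 mm) in 12–13 mm ⇒ Intermediate
Amikacin 17 mm: ≥ 16 mm ⇒ Susceptible
Erythromycin (29 mm) ≥ 23 mm ⇒ S
Levofloxacin: 14 mm is in 12–14 mm ⇒ intermediate
Meropenem 25 mm: ≤ 25 mm — R
Vancomycin: 9 mm is ≤ 11 mm — Resistant
Chloramphenicol (17 mm) ≤ 19 mm — resistant
Fosfomycin 22 mm: ≥ 22 mm — S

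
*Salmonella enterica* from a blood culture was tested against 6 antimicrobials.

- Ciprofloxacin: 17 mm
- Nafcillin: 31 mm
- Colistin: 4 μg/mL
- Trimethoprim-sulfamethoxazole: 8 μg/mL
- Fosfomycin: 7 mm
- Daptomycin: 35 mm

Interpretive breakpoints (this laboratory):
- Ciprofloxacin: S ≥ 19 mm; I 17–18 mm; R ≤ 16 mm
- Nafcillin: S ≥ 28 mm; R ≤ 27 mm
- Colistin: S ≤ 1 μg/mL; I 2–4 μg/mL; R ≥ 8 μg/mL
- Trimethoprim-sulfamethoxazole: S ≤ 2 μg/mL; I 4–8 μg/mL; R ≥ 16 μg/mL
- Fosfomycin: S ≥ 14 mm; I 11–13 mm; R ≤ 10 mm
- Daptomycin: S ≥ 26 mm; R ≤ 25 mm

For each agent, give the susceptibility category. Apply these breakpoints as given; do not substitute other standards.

I, S, I, I, R, S

Ciprofloxacin 17 mm: in 17–18 mm — I
Nafcillin 31 mm: ≥ 28 mm — Susceptible
Colistin (4 μg/mL) in 2–4 μg/mL — I
Trimethoprim-sulfamethoxazole 8 μg/mL: in 4–8 μg/mL → Intermediate
Fosfomycin: 7 mm is ≤ 10 mm → Resistant
Daptomycin (35 mm) ≥ 26 mm → S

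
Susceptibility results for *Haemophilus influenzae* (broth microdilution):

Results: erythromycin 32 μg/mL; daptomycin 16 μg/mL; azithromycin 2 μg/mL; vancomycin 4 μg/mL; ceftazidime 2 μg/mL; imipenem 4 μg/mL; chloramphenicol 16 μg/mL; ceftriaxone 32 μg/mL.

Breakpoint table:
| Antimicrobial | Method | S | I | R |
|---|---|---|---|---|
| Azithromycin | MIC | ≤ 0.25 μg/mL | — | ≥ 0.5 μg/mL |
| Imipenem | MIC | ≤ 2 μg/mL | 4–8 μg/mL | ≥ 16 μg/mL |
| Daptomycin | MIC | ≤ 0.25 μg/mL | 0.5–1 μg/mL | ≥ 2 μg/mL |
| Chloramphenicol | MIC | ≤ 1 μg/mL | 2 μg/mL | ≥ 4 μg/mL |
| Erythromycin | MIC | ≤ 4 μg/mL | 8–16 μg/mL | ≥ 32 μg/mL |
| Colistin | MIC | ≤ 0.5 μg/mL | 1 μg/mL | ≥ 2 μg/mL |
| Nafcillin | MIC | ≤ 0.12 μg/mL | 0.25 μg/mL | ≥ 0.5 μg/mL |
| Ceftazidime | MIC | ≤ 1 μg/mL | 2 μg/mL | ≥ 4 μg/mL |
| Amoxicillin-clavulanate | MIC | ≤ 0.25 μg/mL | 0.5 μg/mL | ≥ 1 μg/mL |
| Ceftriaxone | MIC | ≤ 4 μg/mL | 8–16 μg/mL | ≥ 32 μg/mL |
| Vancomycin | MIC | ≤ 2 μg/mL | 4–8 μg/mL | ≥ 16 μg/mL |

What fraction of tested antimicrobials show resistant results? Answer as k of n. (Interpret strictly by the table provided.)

Erythromycin: 32 μg/mL is ≥ 32 μg/mL → R
Daptomycin: 16 μg/mL is ≥ 2 μg/mL → R
Azithromycin: 2 μg/mL is ≥ 0.5 μg/mL — Resistant
Vancomycin (4 μg/mL) in 4–8 μg/mL → Intermediate
Ceftazidime (2 μg/mL) = 2 μg/mL → Intermediate
Imipenem (4 μg/mL) in 4–8 μg/mL → Intermediate
Chloramphenicol: 16 μg/mL is ≥ 4 μg/mL ⇒ resistant
Ceftriaxone: 32 μg/mL is ≥ 32 μg/mL → R
Resistant: 5/8

5 of 8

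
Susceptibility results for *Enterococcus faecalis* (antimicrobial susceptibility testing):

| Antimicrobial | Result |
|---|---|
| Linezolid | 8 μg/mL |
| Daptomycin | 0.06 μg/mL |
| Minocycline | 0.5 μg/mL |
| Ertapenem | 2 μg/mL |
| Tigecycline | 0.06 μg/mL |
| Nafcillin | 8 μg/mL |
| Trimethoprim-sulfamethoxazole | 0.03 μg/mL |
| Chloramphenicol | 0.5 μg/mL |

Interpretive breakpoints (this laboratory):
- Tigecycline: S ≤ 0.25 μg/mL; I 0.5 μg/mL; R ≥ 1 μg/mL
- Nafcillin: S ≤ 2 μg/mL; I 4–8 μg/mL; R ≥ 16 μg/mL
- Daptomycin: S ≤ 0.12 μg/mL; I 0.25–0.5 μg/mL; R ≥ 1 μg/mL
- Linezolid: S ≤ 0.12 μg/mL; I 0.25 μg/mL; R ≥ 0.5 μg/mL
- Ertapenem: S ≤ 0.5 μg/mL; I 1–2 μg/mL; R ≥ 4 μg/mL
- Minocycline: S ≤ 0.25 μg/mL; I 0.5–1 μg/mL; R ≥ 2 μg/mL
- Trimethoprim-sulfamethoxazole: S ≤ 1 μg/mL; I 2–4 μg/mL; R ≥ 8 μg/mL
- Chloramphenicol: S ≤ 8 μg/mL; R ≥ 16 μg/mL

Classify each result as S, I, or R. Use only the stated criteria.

Linezolid: 8 μg/mL is ≥ 0.5 μg/mL — Resistant
Daptomycin: 0.06 μg/mL is ≤ 0.12 μg/mL ⇒ susceptible
Minocycline: 0.5 μg/mL is in 0.5–1 μg/mL — I
Ertapenem 2 μg/mL: in 1–2 μg/mL — intermediate
Tigecycline: 0.06 μg/mL is ≤ 0.25 μg/mL ⇒ Susceptible
Nafcillin 8 μg/mL: in 4–8 μg/mL → intermediate
Trimethoprim-sulfamethoxazole (0.03 μg/mL) ≤ 1 μg/mL → Susceptible
Chloramphenicol (0.5 μg/mL) ≤ 8 μg/mL → susceptible

R, S, I, I, S, I, S, S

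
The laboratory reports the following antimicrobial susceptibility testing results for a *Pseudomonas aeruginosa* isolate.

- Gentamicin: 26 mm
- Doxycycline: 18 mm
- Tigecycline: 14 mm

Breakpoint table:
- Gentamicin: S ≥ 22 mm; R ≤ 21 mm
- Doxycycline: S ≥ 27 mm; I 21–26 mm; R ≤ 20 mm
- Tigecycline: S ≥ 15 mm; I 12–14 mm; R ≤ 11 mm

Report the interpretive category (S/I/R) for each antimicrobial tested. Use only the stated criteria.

Gentamicin: 26 mm is ≥ 22 mm ⇒ susceptible
Doxycycline 18 mm: ≤ 20 mm — R
Tigecycline 14 mm: in 12–14 mm — intermediate

S, R, I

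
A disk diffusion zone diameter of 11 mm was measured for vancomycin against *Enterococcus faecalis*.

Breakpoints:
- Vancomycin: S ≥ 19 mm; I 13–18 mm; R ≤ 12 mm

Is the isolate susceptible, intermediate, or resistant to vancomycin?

Resistant

Vancomycin: 11 mm is ≤ 12 mm → Resistant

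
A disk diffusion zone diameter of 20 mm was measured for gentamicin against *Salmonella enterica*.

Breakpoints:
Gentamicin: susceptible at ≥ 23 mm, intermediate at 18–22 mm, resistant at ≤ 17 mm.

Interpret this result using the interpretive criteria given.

Gentamicin: 20 mm is in 18–22 mm → intermediate

I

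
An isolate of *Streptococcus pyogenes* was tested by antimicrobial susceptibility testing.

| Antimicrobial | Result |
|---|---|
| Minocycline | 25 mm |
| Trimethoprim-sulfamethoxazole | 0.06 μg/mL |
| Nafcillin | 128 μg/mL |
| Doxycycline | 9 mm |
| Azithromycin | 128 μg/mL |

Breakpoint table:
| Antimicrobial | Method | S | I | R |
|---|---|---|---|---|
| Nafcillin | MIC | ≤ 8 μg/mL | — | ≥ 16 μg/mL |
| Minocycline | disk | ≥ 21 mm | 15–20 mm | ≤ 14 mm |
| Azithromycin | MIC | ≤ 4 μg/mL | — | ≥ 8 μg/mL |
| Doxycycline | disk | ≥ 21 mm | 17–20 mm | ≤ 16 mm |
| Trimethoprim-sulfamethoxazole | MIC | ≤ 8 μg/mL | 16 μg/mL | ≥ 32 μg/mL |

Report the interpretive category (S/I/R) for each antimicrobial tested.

S, S, R, R, R

Minocycline 25 mm: ≥ 21 mm ⇒ S
Trimethoprim-sulfamethoxazole (0.06 μg/mL) ≤ 8 μg/mL → S
Nafcillin 128 μg/mL: ≥ 16 μg/mL — R
Doxycycline: 9 mm is ≤ 16 mm ⇒ Resistant
Azithromycin 128 μg/mL: ≥ 8 μg/mL → Resistant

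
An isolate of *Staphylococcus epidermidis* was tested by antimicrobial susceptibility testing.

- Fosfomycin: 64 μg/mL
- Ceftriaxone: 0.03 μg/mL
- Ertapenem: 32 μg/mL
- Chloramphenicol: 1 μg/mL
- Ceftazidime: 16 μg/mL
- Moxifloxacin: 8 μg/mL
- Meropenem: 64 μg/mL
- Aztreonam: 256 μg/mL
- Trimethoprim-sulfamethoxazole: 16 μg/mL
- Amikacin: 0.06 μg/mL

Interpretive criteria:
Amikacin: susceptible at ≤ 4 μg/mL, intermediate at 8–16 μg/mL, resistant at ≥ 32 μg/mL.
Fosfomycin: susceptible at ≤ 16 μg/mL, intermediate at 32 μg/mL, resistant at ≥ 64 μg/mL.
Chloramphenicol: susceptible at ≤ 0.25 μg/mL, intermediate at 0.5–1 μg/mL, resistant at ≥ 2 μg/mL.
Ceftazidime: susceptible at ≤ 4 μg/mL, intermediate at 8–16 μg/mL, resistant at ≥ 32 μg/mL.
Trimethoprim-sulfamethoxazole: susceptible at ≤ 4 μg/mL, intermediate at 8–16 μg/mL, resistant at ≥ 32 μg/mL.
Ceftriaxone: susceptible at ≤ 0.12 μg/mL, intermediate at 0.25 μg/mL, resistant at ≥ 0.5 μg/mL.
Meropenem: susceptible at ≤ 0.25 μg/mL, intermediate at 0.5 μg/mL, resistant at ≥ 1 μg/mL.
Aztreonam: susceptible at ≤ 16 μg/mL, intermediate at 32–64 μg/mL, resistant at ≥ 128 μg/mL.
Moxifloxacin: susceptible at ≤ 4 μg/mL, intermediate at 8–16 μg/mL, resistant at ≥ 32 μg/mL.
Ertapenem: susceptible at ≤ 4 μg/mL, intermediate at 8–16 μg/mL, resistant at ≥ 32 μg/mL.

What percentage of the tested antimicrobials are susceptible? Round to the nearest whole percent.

20%

Fosfomycin 64 μg/mL: ≥ 64 μg/mL ⇒ R
Ceftriaxone (0.03 μg/mL) ≤ 0.12 μg/mL — Susceptible
Ertapenem 32 μg/mL: ≥ 32 μg/mL — resistant
Chloramphenicol: 1 μg/mL is in 0.5–1 μg/mL — I
Ceftazidime 16 μg/mL: in 8–16 μg/mL — Intermediate
Moxifloxacin 8 μg/mL: in 8–16 μg/mL → intermediate
Meropenem: 64 μg/mL is ≥ 1 μg/mL ⇒ R
Aztreonam (256 μg/mL) ≥ 128 μg/mL — resistant
Trimethoprim-sulfamethoxazole: 16 μg/mL is in 8–16 μg/mL → intermediate
Amikacin 0.06 μg/mL: ≤ 4 μg/mL → susceptible
Susceptible: 2/10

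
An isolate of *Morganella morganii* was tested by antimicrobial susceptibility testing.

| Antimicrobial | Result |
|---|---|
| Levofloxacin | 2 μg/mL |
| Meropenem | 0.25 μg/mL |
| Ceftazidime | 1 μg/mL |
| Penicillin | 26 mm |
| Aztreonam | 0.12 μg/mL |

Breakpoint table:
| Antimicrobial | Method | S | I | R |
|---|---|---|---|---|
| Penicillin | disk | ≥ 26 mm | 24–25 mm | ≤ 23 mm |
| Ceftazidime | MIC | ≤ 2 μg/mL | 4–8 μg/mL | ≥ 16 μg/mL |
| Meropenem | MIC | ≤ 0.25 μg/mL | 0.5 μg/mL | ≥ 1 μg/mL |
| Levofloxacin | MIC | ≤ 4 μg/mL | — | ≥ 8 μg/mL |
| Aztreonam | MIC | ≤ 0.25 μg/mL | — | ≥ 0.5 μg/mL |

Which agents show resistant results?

none

Levofloxacin: 2 μg/mL is ≤ 4 μg/mL → susceptible
Meropenem 0.25 μg/mL: ≤ 0.25 μg/mL — susceptible
Ceftazidime (1 μg/mL) ≤ 2 μg/mL → S
Penicillin (26 mm) ≥ 26 mm → S
Aztreonam 0.12 μg/mL: ≤ 0.25 μg/mL → S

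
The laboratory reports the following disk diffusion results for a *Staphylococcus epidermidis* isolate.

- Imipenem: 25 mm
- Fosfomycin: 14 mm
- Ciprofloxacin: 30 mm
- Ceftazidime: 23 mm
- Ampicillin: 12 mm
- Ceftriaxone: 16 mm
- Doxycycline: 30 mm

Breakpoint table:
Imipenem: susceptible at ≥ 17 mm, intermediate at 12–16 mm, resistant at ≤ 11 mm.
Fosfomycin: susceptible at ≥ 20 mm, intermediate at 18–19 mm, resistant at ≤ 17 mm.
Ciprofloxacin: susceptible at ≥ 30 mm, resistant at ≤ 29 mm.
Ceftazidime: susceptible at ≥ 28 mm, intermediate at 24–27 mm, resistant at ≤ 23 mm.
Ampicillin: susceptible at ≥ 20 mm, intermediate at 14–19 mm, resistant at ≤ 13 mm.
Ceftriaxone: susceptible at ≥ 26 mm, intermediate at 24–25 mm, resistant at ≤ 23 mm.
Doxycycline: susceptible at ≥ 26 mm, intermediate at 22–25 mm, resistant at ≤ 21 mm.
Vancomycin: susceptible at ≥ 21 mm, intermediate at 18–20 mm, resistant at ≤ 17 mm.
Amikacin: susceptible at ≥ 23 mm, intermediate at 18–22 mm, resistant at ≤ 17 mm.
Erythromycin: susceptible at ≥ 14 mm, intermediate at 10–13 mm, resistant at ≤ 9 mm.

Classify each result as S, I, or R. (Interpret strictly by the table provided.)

Imipenem 25 mm: ≥ 17 mm → S
Fosfomycin (14 mm) ≤ 17 mm ⇒ Resistant
Ciprofloxacin (30 mm) ≥ 30 mm ⇒ susceptible
Ceftazidime 23 mm: ≤ 23 mm → R
Ampicillin: 12 mm is ≤ 13 mm → Resistant
Ceftriaxone: 16 mm is ≤ 23 mm ⇒ R
Doxycycline 30 mm: ≥ 26 mm — S

S, R, S, R, R, R, S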